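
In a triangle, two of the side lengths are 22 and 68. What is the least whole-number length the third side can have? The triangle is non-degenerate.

The third side must exceed |22 − 68| = 46.
The smallest integer above 46 is 47.

47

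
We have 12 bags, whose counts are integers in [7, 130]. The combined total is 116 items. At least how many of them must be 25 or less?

Each value above 25 is at least 26, contributing at least 26 − 7 = 19 above the floor 7.
The sum exceeds the floor total 84 by 32, so at most ⌊32/19⌋ = 1 exceed 25, and at least 11 are ≤ 25.
Exactly 11 works: 11 values at 7 and 1 at 26 total 103; raise one of the low values by 13 (still ≤ 25) to hit 116.

11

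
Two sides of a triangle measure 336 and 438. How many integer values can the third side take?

The triangle inequality gives |336 − 438| < c < 336 + 438, i.e. 102 < c < 774.
So c can be any integer from 103 to 773: 671 values.

671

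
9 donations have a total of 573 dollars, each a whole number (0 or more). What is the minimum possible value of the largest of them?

Some value must be at least ⌈573/9⌉ = 64, since 9 × 63 = 567 < 573.
Equality holds with 6 values of 64 and 3 values of 63.

64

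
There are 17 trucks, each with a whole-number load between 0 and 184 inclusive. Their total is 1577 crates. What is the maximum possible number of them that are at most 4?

8

Each value at 4 or below falls at least 184 − 4 = 180 short of the ceiling 184.
The ceiling total is 17 × 184 = 3128, and we need 1577, so at most ⌊(3128 − 1577)/180⌋ = 8 can be that low.
k = 8 is achieved by 8 values at 4 and 9 at 184, total 1688; lower one of the 184's by 111 (still > 4) to reach 1577.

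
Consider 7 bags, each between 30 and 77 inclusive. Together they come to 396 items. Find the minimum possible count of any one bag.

30

Minimizing one value means maximizing the remaining 6.
The other 6 can take up 6 × 77 = 462 ≥ 396 − 30, so one bag can sit at its floor of 30.
Achievable: one at 30 and the other 6 totalling 366, which fits since 6 × 30 ≤ 366 ≤ 6 × 77.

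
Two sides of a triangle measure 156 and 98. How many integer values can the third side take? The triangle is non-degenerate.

195

The triangle inequality gives |156 − 98| < c < 156 + 98, i.e. 58 < c < 254.
So c can be any integer from 59 to 253: 195 values.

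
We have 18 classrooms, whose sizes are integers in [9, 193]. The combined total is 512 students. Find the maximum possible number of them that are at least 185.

1

Suppose k of them are at least 185. Those contribute at least 185 each and the other 18 − k at least 9 each.
So the total is at least 185k + 9(18 − k) = 162 + 176k. This must be ≤ 512, giving k ≤ 1.
k = 1 is achieved by 1 value at 185 and 17 at 9, total 338; add 174 to one value (staying below 185) to reach 512.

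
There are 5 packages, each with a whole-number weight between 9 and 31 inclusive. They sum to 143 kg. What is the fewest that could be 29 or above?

1

Each value short of 29 is at most 28, costing at least 31 − 28 = 3 against the maximum total of 155.
We can afford to lose at most 155 − 143 = 12, so at most ⌊12/3⌋ = 4 fall short, and at least 1 are ≥ 29.
Exactly 1 works: 1 value at 31 and 4 at 28 total 143.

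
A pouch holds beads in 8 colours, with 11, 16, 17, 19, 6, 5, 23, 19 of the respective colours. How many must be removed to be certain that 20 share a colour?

In the worst case you take as many as possible of each colour without reaching 20: 11 + 16 + 17 + 19 + 6 + 5 + 19 + 19 = 112.
The next one must give 20 of some colour, so 112 + 1 = 113.

113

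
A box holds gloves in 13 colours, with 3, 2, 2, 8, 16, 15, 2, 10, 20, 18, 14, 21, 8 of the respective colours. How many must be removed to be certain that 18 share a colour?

In the worst case you take as many as possible of each colour without reaching 18: 3 + 2 + 2 + 8 + 16 + 15 + 2 + 10 + 17 + 17 + 14 + 17 + 8 = 131.
The next one must give 18 of some colour, so 131 + 1 = 132.

132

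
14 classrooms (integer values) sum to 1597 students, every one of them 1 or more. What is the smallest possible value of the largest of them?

The average is 1597/14 > 114, so not all 14 can be 114 or less; the largest is ≥ 115.
Taking 13 copies of 114 and 1 copy of 115 gives exactly 1597, so 115 is attained.

115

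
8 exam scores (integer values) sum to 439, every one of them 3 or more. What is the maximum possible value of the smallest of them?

54

If every one of the 8 were at least 55, the total would be at least 8 × 55 = 440 > 439.
Achievable: 1 of them at 54 and 7 at 55 total 439.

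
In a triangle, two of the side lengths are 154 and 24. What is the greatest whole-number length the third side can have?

The third side must be less than 154 + 24 = 178.
The largest integer below 178 is 177.

177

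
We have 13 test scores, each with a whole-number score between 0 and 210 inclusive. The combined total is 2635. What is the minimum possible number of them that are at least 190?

If only k of them are at least 190, the other 13 − k are at most 189, so the total is at most k·210 + (13 − k)·189.
This must reach 2635, so k·210 + (13 − k)·189 ≥ 2635, giving k ≥ 9.
Exactly 9 works: 9 values at 210 and 4 at 189 total 2646; lower one of the high values by 11 (still ≥ 190) to hit 2635.

9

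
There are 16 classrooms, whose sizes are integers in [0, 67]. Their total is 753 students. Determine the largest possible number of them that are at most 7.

Suppose k of them are at most 7. Those contribute at most 7 each and the rest at most 67 each.
So the total is at most 7k + 67(16 − k) = 1072 − 60k. This must still be ≥ 753, so k ≤ 5.
k = 5 is achieved by 5 values at 7 and 11 at 67, total 772; lower one of the 67's by 19 (still > 7) to reach 753.

5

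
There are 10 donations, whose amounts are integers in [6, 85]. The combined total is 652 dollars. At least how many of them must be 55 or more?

If only k of them are at least 55, the other 10 − k are at most 54, so the total is at most k·85 + (10 − k)·54.
This must reach 652, so k·85 + (10 − k)·54 ≥ 652, giving k ≥ 4.
Exactly 4 works: 4 values at 85 and 6 at 54 total 664; lower one of the high values by 12 (still ≥ 55) to hit 652.

4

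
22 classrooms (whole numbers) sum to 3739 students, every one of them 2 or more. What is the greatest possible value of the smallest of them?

If every one of the 22 were at least 170, the total would be at least 22 × 170 = 3740 > 3739.
Equality holds with 1 value of 169 and 21 values of 170.

169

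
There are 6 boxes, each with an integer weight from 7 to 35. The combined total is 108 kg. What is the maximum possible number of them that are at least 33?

2

If k of the values are ≥ 33, the total is ≥ 33k + 7(6 − k).
Setting 33k + 7(6 − k) ≤ 108 gives 26k ≤ 66, so k ≤ 2.
k = 2 is achieved by 2 values at 33 and 4 at 7, total 94; add 14 to one value (staying below 33) to reach 108.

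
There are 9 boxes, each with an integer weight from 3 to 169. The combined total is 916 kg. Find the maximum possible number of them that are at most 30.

Each value at 30 or below falls at least 169 − 30 = 139 short of the ceiling 169.
The ceiling total is 9 × 169 = 1521, and we need 916, so at most ⌊(1521 − 916)/139⌋ = 4 can be that low.
k = 4 is achieved by 4 values at 30 and 5 at 169, total 965; lower one of the 169's by 49 (still > 30) to reach 916.

4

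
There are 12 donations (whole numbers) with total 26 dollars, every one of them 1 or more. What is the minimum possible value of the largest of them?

3

The average is 26/12 > 2, so not all 12 can be 2 or less; the largest is ≥ 3.
Equality holds with 2 values of 3 and 10 values of 2.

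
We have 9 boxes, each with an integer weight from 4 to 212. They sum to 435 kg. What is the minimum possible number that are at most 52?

1

Let j be the number exceeding 52. Then the total is ≥ 53·j + 4·(9 − j) = 36 + 49j.
So 49j ≤ 399 and j ≤ 8; hence at least 9 − 8 = 1 are ≤ 52.
Exactly 1 works: 1 value at 4 and 8 at 53 total 428; raise one of the low values by 7 (still ≤ 52) to hit 435.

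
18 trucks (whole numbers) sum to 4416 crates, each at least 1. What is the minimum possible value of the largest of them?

Some value must be at least ⌈4416/18⌉ = 246, since 18 × 245 = 4410 < 4416.
Achievable: 6 of them at 246 and 12 at 245 total 4416.

246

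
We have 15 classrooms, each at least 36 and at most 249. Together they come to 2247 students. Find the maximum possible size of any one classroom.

249

To make one classroom as large as possible, make the other 14 as small as possible.
The other 14 contribute at least 14 × 36 = 504, leaving at most 2247 − 504 = 1743.
But each classroom is capped at 249, so the maximum is 249.
Achievable: one at 249 and the other 14 totalling 1998, which fits since 14 × 36 ≤ 1998 ≤ 14 × 249.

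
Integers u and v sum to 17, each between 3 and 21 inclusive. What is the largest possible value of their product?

For a fixed sum, the product uv is largest when u and v are as close as possible.
Taking u = 8 and v = 9 (both in [3, 21]) gives uv = 72.

72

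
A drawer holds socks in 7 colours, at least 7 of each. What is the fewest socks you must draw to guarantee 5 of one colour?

29

In the worst case you draw 4 of each of the 7 colours: 7 × 4 = 28.
One more forces 5 of some colour, so 28 + 1 = 29.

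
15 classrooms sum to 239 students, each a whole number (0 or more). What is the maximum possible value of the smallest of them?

If every one of the 15 were at least 16, the total would be at least 15 × 16 = 240 > 239.
Achievable: 1 of them at 15 and 14 at 16 total 239.

15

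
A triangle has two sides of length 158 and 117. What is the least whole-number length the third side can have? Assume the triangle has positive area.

42

The third side must exceed |158 − 117| = 41.
The smallest integer above 41 is 42.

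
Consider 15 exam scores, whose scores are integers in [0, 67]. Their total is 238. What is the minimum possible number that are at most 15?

1

Each value above 15 is at least 16, contributing at least 16 − 0 = 16 above the floor 0.
The sum exceeds the floor total 0 by 238, so at most ⌊238/16⌋ = 14 exceed 15, and at least 1 are ≤ 15.
Exactly 1 works: 1 value at 0 and 14 at 16 total 224; raise one of the low values by 14 (still ≤ 15) to hit 238.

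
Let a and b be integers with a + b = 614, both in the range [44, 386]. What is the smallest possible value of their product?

88008

ab = a(614 − a) is concave in a, so over [228, 386] it is minimized at an endpoint.
The extreme feasible split is a = 228, b = 386, giving ab = 88008.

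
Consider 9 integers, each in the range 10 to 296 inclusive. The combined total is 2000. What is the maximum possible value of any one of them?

Maximizing one value means minimizing the remaining 8.
The other 8 contribute at least 8 × 10 = 80, leaving at most 2000 − 80 = 1920.
But each integer is capped at 296, so the maximum is 296.
Achievable: one at 296 and the other 8 totalling 1704, which fits since 8 × 10 ≤ 1704 ≤ 8 × 296.

296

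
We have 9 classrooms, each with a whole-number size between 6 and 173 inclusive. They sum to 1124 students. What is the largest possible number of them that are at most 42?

Suppose k of them are at most 42. Those contribute at most 42 each and the rest at most 173 each.
So the total is at most 42k + 173(9 − k) = 1557 − 131k. This must still be ≥ 1124, so k ≤ 3.
k = 3 is achieved by 3 values at 42 and 6 at 173, total 1164; lower one of the 173's by 40 (still > 42) to reach 1124.

3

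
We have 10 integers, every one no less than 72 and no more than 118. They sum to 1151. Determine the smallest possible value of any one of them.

89

To make one integer as small as possible, make the other 9 as large as possible.
The other 9 contribute at most 9 × 118 = 1062, leaving at least 1151 − 1062 = 89.
Since 89 ≥ 72, this is achievable: one at 89 and 9 at 118.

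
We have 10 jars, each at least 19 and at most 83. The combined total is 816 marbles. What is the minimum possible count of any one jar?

69

To make one jar as small as possible, make the other 9 as large as possible.
The other 9 contribute at most 9 × 83 = 747, leaving at least 816 − 747 = 69.
Since 69 ≥ 19, this is achievable: one at 69 and 9 at 83.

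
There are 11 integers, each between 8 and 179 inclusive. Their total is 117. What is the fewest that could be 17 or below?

9

Let j be the number exceeding 17. Then the total is ≥ 18·j + 8·(11 − j) = 88 + 10j.
So 10j ≤ 29 and j ≤ 2; hence at least 11 − 2 = 9 are ≤ 17.
Exactly 9 works: 9 values at 8 and 2 at 18 total 108; raise one of the low values by 9 (still ≤ 17) to hit 117.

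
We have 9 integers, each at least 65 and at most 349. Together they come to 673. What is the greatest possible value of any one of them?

Maximizing one value means minimizing the remaining 8.
The other 8 contribute at least 8 × 65 = 520, leaving at most 673 − 520 = 153.
Since 153 ≤ 349, this is achievable: one at 153 and 8 at 65.

153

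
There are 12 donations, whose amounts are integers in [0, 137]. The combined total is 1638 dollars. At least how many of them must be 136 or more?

9

Each value short of 136 is at most 135, costing at least 137 − 135 = 2 against the maximum total of 1644.
We can afford to lose at most 1644 − 1638 = 6, so at most ⌊6/2⌋ = 3 fall short, and at least 9 are ≥ 136.
Exactly 9 works: 9 values at 137 and 3 at 135 total 1638.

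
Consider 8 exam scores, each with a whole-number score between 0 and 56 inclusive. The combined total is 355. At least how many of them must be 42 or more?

Each value short of 42 is at most 41, costing at least 56 − 41 = 15 against the maximum total of 448.
We can afford to lose at most 448 − 355 = 93, so at most ⌊93/15⌋ = 6 fall short, and at least 2 are ≥ 42.
Exactly 2 works: 2 values at 56 and 6 at 41 total 358; lower one of the high values by 3 (still ≥ 42) to hit 355.

2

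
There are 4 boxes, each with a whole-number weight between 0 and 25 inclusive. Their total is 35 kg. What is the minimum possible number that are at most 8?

1

Let j be the number exceeding 8. Then the total is ≥ 9·j + 0·(4 − j) = 0 + 9j.
So 9j ≤ 35 and j ≤ 3; hence at least 4 − 3 = 1 are ≤ 8.
Exactly 1 works: 1 value at 0 and 3 at 9 total 27; raise one of the low values by 8 (still ≤ 8) to hit 35.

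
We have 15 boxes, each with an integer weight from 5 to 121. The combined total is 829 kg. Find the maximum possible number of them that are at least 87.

9

With k values at 87 or above and the rest at least 5, the sum is at least 75 + 82k.
Since the sum is 829, we need 82k ≤ 754, i.e. k ≤ 9.
k = 9 is achieved by 9 values at 87 and 6 at 5, total 813; add 16 to one value (staying below 87) to reach 829.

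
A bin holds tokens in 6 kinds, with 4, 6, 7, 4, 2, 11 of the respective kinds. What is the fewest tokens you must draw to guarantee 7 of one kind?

29

In the worst case you take as many as possible of each kind without reaching 7: 4 + 6 + 6 + 4 + 2 + 6 = 28.
The next one must give 7 of some kind, so 28 + 1 = 29.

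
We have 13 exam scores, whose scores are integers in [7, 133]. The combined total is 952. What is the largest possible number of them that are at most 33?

Each value at 33 or below falls at least 133 − 33 = 100 short of the ceiling 133.
The ceiling total is 13 × 133 = 1729, and we need 952, so at most ⌊(1729 − 952)/100⌋ = 7 can be that low.
k = 7 is achieved by 7 values at 33 and 6 at 133, total 1029; lower one of the 133's by 77 (still > 33) to reach 952.

7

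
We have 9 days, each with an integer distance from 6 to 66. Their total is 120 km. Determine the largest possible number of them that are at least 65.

1

With k values at 65 or above and the rest at least 6, the sum is at least 54 + 59k.
Since the sum is 120, we need 59k ≤ 66, i.e. k ≤ 1.
k = 1 is achieved by 1 value at 65 and 8 at 6, total 113; add 7 to one value (staying below 65) to reach 120.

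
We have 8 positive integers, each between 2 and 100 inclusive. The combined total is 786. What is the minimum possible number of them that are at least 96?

Suppose at most 8 − j of them reach 96; then j values are ≤ 95 and the rest ≤ 100.
The total is then ≤ 95·j + 100·(8 − j) = 800 − 5j. For this to be ≥ 786 we need j ≤ 2, so at least 8 − 2 = 6 must reach 96.
Exactly 6 works: 6 values at 100 and 2 at 95 total 790; lower one of the high values by 4 (still ≥ 96) to hit 786.

6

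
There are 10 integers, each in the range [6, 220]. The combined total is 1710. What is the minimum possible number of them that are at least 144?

4

Suppose at most 10 − j of them reach 144; then j values are ≤ 143 and the rest ≤ 220.
The total is then ≤ 143·j + 220·(10 − j) = 2200 − 77j. For this to be ≥ 1710 we need j ≤ 6, so at least 10 − 6 = 4 must reach 144.
Exactly 4 works: 4 values at 220 and 6 at 143 total 1738; lower one of the high values by 28 (still ≥ 144) to hit 1710.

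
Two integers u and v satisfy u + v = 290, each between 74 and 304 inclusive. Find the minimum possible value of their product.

15984

For a fixed sum, uv is smallest when u and v are as far apart as possible.
The extreme feasible split is u = 74, v = 216, giving uv = 15984.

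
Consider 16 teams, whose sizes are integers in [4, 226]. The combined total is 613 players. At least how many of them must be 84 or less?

If only k of them are at most 84, the other 16 − k are at least 85, so the total is at least (16 − k)·85 + k·4.
This is ≤ 613, so (16 − k)·85 + 4k ≤ 613, which gives k ≥ 10.
Exactly 10 works: 10 values at 4 and 6 at 85 total 550; raise one of the low values by 63 (still ≤ 84) to hit 613.

10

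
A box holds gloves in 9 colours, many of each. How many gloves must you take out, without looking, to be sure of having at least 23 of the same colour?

You could draw 22 of every colour without reaching 23 of any — 198 in all.
One more forces 23 of some colour, so 198 + 1 = 199.

199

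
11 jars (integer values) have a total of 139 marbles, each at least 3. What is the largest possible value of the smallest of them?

12

The average is 139/11 < 13, so some value is ≤ 12.
Achievable: 4 of them at 12 and 7 at 13 total 139.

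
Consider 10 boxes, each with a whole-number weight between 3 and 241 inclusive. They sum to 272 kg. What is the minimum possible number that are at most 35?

Let j be the number exceeding 35. Then the total is ≥ 36·j + 3·(10 − j) = 30 + 33j.
So 33j ≤ 242 and j ≤ 7; hence at least 10 − 7 = 3 are ≤ 35.
Exactly 3 works: 3 values at 3 and 7 at 36 total 261; raise one of the low values by 11 (still ≤ 35) to hit 272.

3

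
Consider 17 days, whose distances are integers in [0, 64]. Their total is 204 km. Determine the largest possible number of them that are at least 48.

4

If k of the values are ≥ 48, the total is ≥ 48k + 0(17 − k).
Setting 48k + 0(17 − k) ≤ 204 gives 48k ≤ 204, so k ≤ 4.
k = 4 is achieved by 4 values at 48 and 13 at 0, total 192; add 12 to one value (staying below 48) to reach 204.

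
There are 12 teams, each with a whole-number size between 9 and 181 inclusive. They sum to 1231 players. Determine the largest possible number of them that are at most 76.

Suppose k of them are at most 76. Those contribute at most 76 each and the rest at most 181 each.
So the total is at most 76k + 181(12 − k) = 2172 − 105k. This must still be ≥ 1231, so k ≤ 8.
k = 8 is achieved by 8 values at 76 and 4 at 181, total 1332; lower one of the 181's by 101 (still > 76) to reach 1231.

8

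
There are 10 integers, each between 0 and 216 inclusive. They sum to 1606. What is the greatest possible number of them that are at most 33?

Each value at 33 or below falls at least 216 − 33 = 183 short of the ceiling 216.
The ceiling total is 10 × 216 = 2160, and we need 1606, so at most ⌊(2160 − 1606)/183⌋ = 3 can be that low.
k = 3 is achieved by 3 values at 33 and 7 at 216, total 1611; lower one of the 216's by 5 (still > 33) to reach 1606.

3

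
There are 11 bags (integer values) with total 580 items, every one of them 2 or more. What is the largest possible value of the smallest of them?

The average is 580/11 < 53, so some value is ≤ 52.
Taking 3 copies of 52 and 8 copies of 53 gives exactly 580, so 52 is attained.

52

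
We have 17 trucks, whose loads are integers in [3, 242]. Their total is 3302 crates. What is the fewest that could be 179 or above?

5

Suppose at most 17 − j of them reach 179; then j values are ≤ 178 and the rest ≤ 242.
The total is then ≤ 178·j + 242·(17 − j) = 4114 − 64j. For this to be ≥ 3302 we need j ≤ 12, so at least 17 − 12 = 5 must reach 179.
Exactly 5 works: 5 values at 242 and 12 at 178 total 3346; lower one of the high values by 44 (still ≥ 179) to hit 3302.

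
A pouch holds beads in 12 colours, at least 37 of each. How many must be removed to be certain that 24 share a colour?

277

In the worst case you draw 23 of each of the 12 colours: 12 × 23 = 276.
One more forces 24 of some colour, so 276 + 1 = 277.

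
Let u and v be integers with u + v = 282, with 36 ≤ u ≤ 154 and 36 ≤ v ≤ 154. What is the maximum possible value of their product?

19881

uv = u(282 − u) is maximized when u is as near 282/2 as the bounds allow.
Taking u = 141 and v = 141 (both in [36, 154]) gives uv = 19881.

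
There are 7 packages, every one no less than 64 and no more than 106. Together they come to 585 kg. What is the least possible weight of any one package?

64

To make one package as small as possible, make the other 6 as large as possible.
The other 6 can take up 6 × 106 = 636 ≥ 585 − 64, so one package can sit at its floor of 64.
Achievable: one at 64 and the other 6 totalling 521, which fits since 6 × 64 ≤ 521 ≤ 6 × 106.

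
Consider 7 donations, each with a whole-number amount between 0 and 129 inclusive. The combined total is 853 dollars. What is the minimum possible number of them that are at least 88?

If only k of them are at least 88, the other 7 − k are at most 87, so the total is at most k·129 + (7 − k)·87.
This must reach 853, so k·129 + (7 − k)·87 ≥ 853, giving k ≥ 6.
Exactly 6 works: 6 values at 129 and 1 at 87 total 861; lower one of the high values by 8 (still ≥ 88) to hit 853.

6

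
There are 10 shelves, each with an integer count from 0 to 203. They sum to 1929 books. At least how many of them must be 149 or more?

9

If only k of them are at least 149, the other 10 − k are at most 148, so the total is at most k·203 + (10 − k)·148.
This must reach 1929, so k·203 + (10 − k)·148 ≥ 1929, giving k ≥ 9.
Exactly 9 works: 9 values at 203 and 1 at 148 total 1975; lower one of the high values by 46 (still ≥ 149) to hit 1929.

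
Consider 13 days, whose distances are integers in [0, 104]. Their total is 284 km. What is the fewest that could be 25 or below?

If only k of them are at most 25, the other 13 − k are at least 26, so the total is at least (13 − k)·26 + k·0.
This is ≤ 284, so (13 − k)·26 + 0k ≤ 284, which gives k ≥ 3.
Exactly 3 works: 3 values at 0 and 10 at 26 total 260; raise one of the low values by 24 (still ≤ 25) to hit 284.

3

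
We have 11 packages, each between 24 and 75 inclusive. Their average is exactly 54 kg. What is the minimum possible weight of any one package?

24

To make one package as small as possible, make the other 10 as large as possible.
The total is 11 × 54 = 594.
The other 10 can take up 10 × 75 = 750 ≥ 594 − 24, so one package can sit at its floor of 24.
Achievable: one at 24 and the other 10 totalling 570, which fits since 10 × 24 ≤ 570 ≤ 10 × 75.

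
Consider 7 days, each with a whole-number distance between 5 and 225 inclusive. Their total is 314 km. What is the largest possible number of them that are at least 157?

With k values at 157 or above and the rest at least 5, the sum is at least 35 + 152k.
Since the sum is 314, we need 152k ≤ 279, i.e. k ≤ 1.
k = 1 is achieved by 1 value at 157 and 6 at 5, total 187; add 127 to one value (staying below 157) to reach 314.

1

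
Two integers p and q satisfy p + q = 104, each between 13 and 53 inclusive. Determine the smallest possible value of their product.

pq = p(104 − p) is concave in p, so over [51, 53] it is minimized at an endpoint.
The extreme feasible split is p = 51, q = 53, giving pq = 2703.

2703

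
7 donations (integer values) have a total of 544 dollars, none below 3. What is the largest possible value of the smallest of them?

The 7 values sum to 544, so their minimum is at most ⌊544/7⌋ = 77.
Achievable: 2 of them at 77 and 5 at 78 total 544.

77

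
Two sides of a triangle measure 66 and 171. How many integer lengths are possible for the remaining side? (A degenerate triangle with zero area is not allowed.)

The triangle inequality gives |66 − 171| < c < 66 + 171, i.e. 105 < c < 237.
So c can be any integer from 106 to 236: 131 values.

131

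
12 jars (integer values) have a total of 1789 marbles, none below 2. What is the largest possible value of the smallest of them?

The average is 1789/12 < 150, so some value is ≤ 149.
Taking 11 copies of 149 and 1 copy of 150 gives exactly 1789, so 149 is attained.

149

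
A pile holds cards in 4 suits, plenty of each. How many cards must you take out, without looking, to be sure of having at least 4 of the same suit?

13

In the worst case you draw 3 of each of the 4 suits: 4 × 3 = 12.
One more forces 4 of some suit, so 12 + 1 = 13.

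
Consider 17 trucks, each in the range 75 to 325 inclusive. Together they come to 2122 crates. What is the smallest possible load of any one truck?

To make one truck as small as possible, make the other 16 as large as possible.
The other 16 can take up 16 × 325 = 5200 ≥ 2122 − 75, so one truck can sit at its floor of 75.
Achievable: one at 75 and the other 16 totalling 2047, which fits since 16 × 75 ≤ 2047 ≤ 16 × 325.

75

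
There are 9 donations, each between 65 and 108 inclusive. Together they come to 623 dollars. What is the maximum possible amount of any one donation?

103

Maximizing one value means minimizing the remaining 8.
The other 8 contribute at least 8 × 65 = 520, leaving at most 623 − 520 = 103.
Since 103 ≤ 108, this is achievable: one at 103 and 8 at 65.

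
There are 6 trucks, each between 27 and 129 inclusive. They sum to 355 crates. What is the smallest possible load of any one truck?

27

Minimizing one value means maximizing the remaining 5.
The other 5 can take up 5 × 129 = 645 ≥ 355 − 27, so one truck can sit at its floor of 27.
Achievable: one at 27 and the other 5 totalling 328, which fits since 5 × 27 ≤ 328 ≤ 5 × 129.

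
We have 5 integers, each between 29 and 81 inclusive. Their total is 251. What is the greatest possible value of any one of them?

81

To make one integer as large as possible, make the other 4 as small as possible.
The other 4 contribute at least 4 × 29 = 116, leaving at most 251 − 116 = 135.
But each integer is capped at 81, so the maximum is 81.
Achievable: one at 81 and the other 4 totalling 170, which fits since 4 × 29 ≤ 170 ≤ 4 × 81.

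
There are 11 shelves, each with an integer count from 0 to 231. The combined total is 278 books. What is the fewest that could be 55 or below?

7

Each value above 55 is at least 56, contributing at least 56 − 0 = 56 above the floor 0.
The sum exceeds the floor total 0 by 278, so at most ⌊278/56⌋ = 4 exceed 55, and at least 7 are ≤ 55.
Exactly 7 works: 7 values at 0 and 4 at 56 total 224; raise one of the low values by 54 (still ≤ 55) to hit 278.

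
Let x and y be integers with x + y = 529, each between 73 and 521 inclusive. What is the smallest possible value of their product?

33288

Since x + y is fixed, pushing one of them to its bound minimizes the product.
The extreme feasible split is x = 73, y = 456, giving xy = 33288.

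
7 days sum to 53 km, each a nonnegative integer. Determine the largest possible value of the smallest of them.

If every one of the 7 were at least 8, the total would be at least 7 × 8 = 56 > 53.
Equality holds with 3 values of 7 and 4 values of 8.

7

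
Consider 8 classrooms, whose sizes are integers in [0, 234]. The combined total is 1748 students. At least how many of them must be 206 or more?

4

Each value short of 206 is at most 205, costing at least 234 − 205 = 29 against the maximum total of 1872.
We can afford to lose at most 1872 − 1748 = 124, so at most ⌊124/29⌋ = 4 fall short, and at least 4 are ≥ 206.
Exactly 4 works: 4 values at 234 and 4 at 205 total 1756; lower one of the high values by 8 (still ≥ 206) to hit 1748.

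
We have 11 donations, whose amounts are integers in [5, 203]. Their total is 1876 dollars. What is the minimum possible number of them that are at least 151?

5

Each value short of 151 is at most 150, costing at least 203 − 150 = 53 against the maximum total of 2233.
We can afford to lose at most 2233 − 1876 = 357, so at most ⌊357/53⌋ = 6 fall short, and at least 5 are ≥ 151.
Exactly 5 works: 5 values at 203 and 6 at 150 total 1915; lower one of the high values by 39 (still ≥ 151) to hit 1876.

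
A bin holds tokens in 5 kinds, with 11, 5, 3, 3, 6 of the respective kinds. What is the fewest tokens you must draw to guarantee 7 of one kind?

24

In the worst case you take as many as possible of each kind without reaching 7: 6 + 5 + 3 + 3 + 6 = 23.
The next one must give 7 of some kind, so 23 + 1 = 24.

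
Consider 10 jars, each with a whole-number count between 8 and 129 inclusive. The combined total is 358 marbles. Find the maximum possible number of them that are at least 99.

With k values at 99 or above and the rest at least 8, the sum is at least 80 + 91k.
Since the sum is 358, we need 91k ≤ 278, i.e. k ≤ 3.
k = 3 is achieved by 3 values at 99 and 7 at 8, total 353; add 5 to one value (staying below 99) to reach 358.

3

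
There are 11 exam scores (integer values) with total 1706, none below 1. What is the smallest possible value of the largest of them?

Some value must be at least ⌈1706/11⌉ = 156, since 11 × 155 = 1705 < 1706.
Equality holds with 1 value of 156 and 10 values of 155.

156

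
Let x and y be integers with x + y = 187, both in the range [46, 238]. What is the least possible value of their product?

6486

Since x + y is fixed, pushing one of them to its bound minimizes the product.
The extreme feasible split is x = 46, y = 141, giving xy = 6486.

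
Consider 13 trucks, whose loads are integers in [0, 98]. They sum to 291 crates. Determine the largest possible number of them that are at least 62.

4

With k values at 62 or above and the rest at least 0, the sum is at least 0 + 62k.
Since the sum is 291, we need 62k ≤ 291, i.e. k ≤ 4.
k = 4 is achieved by 4 values at 62 and 9 at 0, total 248; add 43 to one value (staying below 62) to reach 291.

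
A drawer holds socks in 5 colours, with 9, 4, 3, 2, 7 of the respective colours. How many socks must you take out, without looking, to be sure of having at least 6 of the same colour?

20

In the worst case you take as many as possible of each colour without reaching 6: 5 + 4 + 3 + 2 + 5 = 19.
The next one must give 6 of some colour, so 19 + 1 = 20.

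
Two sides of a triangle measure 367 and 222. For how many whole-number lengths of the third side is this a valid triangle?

443

The triangle inequality gives |367 − 222| < c < 367 + 222, i.e. 145 < c < 589.
So c can be any integer from 146 to 588: 443 values.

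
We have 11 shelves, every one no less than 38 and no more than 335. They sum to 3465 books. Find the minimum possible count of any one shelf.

115

Minimizing one value means maximizing the remaining 10.
The other 10 contribute at most 10 × 335 = 3350, leaving at least 3465 − 3350 = 115.
Since 115 ≥ 38, this is achievable: one at 115 and 10 at 335.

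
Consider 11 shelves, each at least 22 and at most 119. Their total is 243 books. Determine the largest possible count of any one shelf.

23

Maximizing one value means minimizing the remaining 10.
The other 10 contribute at least 10 × 22 = 220, leaving at most 243 − 220 = 23.
Since 23 ≤ 119, this is achievable: one at 23 and 10 at 22.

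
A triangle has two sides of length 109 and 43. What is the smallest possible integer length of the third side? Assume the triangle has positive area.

67

The third side must exceed |109 − 43| = 66.
The smallest integer above 66 is 67.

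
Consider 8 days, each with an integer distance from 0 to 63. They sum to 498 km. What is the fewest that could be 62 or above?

5

If only k of them are at least 62, the other 8 − k are at most 61, so the total is at most k·63 + (8 − k)·61.
This must reach 498, so k·63 + (8 − k)·61 ≥ 498, giving k ≥ 5.
Exactly 5 works: 5 values at 63 and 3 at 61 total 498.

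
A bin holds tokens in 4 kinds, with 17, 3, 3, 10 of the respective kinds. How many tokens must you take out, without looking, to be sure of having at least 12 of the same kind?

28

In the worst case you take as many as possible of each kind without reaching 12: 11 + 3 + 3 + 10 = 27.
The next one must give 12 of some kind, so 27 + 1 = 28.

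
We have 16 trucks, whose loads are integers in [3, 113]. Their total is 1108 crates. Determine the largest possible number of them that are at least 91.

12

With k values at 91 or above and the rest at least 3, the sum is at least 48 + 88k.
Since the sum is 1108, we need 88k ≤ 1060, i.e. k ≤ 12.
k = 12 is achieved by 12 values at 91 and 4 at 3, total 1104; add 4 to one value (staying below 91) to reach 1108.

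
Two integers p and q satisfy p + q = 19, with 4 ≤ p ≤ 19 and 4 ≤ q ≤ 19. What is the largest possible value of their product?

90

pq = p(19 − p) is maximized when p is as near 19/2 as the bounds allow.
Taking p = 9 and q = 10 (both in [4, 19]) gives pq = 90.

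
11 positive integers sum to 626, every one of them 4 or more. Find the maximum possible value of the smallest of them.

If every one of the 11 were at least 57, the total would be at least 11 × 57 = 627 > 626.
Taking 1 copy of 56 and 10 copies of 57 gives exactly 626, so 56 is attained.

56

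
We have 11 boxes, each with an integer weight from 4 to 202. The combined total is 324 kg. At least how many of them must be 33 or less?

2

If only k of them are at most 33, the other 11 − k are at least 34, so the total is at least (11 − k)·34 + k·4.
This is ≤ 324, so (11 − k)·34 + 4k ≤ 324, which gives k ≥ 2.
Exactly 2 works: 2 values at 4 and 9 at 34 total 314; raise one of the low values by 10 (still ≤ 33) to hit 324.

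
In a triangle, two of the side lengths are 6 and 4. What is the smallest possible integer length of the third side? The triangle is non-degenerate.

3

The third side must exceed |6 − 4| = 2.
The smallest integer above 2 is 3.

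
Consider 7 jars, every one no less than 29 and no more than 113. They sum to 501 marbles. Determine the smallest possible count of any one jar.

To make one jar as small as possible, make the other 6 as large as possible.
The other 6 can take up 6 × 113 = 678 ≥ 501 − 29, so one jar can sit at its floor of 29.
Achievable: one at 29 and the other 6 totalling 472, which fits since 6 × 29 ≤ 472 ≤ 6 × 113.

29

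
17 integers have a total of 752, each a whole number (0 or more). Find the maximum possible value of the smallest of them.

44

The average is 752/17 < 45, so some value is ≤ 44.
Achievable: 13 of them at 44 and 4 at 45 total 752.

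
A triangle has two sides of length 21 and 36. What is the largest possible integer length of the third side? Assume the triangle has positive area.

The third side must be less than 21 + 36 = 57.
The largest integer below 57 is 56.

56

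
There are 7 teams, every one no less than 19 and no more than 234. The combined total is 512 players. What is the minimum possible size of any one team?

Minimizing one value means maximizing the remaining 6.
The other 6 can take up 6 × 234 = 1404 ≥ 512 − 19, so one team can sit at its floor of 19.
Achievable: one at 19 and the other 6 totalling 493, which fits since 6 × 19 ≤ 493 ≤ 6 × 234.

19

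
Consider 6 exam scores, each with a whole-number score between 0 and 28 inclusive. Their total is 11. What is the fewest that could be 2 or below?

Let j be the number exceeding 2. Then the total is ≥ 3·j + 0·(6 − j) = 0 + 3j.
So 3j ≤ 11 and j ≤ 3; hence at least 6 − 3 = 3 are ≤ 2.
Exactly 3 works: 3 values at 0 and 3 at 3 total 9; raise one of the low values by 2 (still ≤ 2) to hit 11.

3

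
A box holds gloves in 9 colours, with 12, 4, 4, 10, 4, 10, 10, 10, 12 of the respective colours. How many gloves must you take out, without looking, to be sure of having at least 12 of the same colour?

In the worst case you take as many as possible of each colour without reaching 12: 11 + 4 + 4 + 10 + 4 + 10 + 10 + 10 + 11 = 74.
The next one must give 12 of some colour, so 74 + 1 = 75.

75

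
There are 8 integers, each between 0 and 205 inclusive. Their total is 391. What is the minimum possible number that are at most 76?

3

If only k of them are at most 76, the other 8 − k are at least 77, so the total is at least (8 − k)·77 + k·0.
This is ≤ 391, so (8 − k)·77 + 0k ≤ 391, which gives k ≥ 3.
Exactly 3 works: 3 values at 0 and 5 at 77 total 385; raise one of the low values by 6 (still ≤ 76) to hit 391.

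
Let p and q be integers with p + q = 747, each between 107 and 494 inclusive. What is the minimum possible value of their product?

124982

Since p + q is fixed, pushing one of them to its bound minimizes the product.
The extreme feasible split is p = 253, q = 494, giving pq = 124982.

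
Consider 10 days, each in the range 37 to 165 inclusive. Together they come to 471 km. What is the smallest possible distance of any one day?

Minimizing one value means maximizing the remaining 9.
The other 9 can take up 9 × 165 = 1485 ≥ 471 − 37, so one day can sit at its floor of 37.
Achievable: one at 37 and the other 9 totalling 434, which fits since 9 × 37 ≤ 434 ≤ 9 × 165.

37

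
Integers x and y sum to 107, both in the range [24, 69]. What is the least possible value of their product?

For a fixed sum, xy is smallest when x and y are as far apart as possible.
The extreme feasible split is x = 38, y = 69, giving xy = 2622.

2622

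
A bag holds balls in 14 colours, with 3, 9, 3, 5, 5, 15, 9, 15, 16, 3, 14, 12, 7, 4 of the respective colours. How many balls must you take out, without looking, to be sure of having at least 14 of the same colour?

113

In the worst case you take as many as possible of each colour without reaching 14: 3 + 9 + 3 + 5 + 5 + 13 + 9 + 13 + 13 + 3 + 13 + 12 + 7 + 4 = 112.
The next one must give 14 of some colour, so 112 + 1 = 113.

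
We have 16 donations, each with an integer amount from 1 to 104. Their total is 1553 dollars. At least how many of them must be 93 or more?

7

Suppose at most 16 − j of them reach 93; then j values are ≤ 92 and the rest ≤ 104.
The total is then ≤ 92·j + 104·(16 − j) = 1664 − 12j. For this to be ≥ 1553 we need j ≤ 9, so at least 16 − 9 = 7 must reach 93.
Exactly 7 works: 7 values at 104 and 9 at 92 total 1556; lower one of the high values by 3 (still ≥ 93) to hit 1553.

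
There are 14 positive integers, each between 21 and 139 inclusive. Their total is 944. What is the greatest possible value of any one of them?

Maximizing one value means minimizing the remaining 13.
The other 13 contribute at least 13 × 21 = 273, leaving at most 944 − 273 = 671.
But each integer is capped at 139, so the maximum is 139.
Achievable: one at 139 and the other 13 totalling 805, which fits since 13 × 21 ≤ 805 ≤ 13 × 139.

139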